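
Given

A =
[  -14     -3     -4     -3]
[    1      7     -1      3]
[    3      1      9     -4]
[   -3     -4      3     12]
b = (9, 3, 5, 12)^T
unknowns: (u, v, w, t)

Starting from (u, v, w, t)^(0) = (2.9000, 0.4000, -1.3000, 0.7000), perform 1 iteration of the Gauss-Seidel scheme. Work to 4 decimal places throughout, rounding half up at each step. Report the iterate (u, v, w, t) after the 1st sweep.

Iteration 1:
  u = (9 - (-3)·0.4000 - (-4)·-1.3000 - (-3)·0.7000) / (-14) = -0.5071
  v = (3 - (1)·-0.5071 - (-1)·-1.3000 - (3)·0.7000) / (7) = 0.0153
  w = (5 - (3)·-0.5071 - (1)·0.0153 - (-4)·0.7000) / (9) = 1.0340
  t = (12 - (-3)·-0.5071 - (-4)·0.0153 - (3)·1.0340) / (12) = 0.6198

(-0.5071, 0.0153, 1.0340, 0.6198)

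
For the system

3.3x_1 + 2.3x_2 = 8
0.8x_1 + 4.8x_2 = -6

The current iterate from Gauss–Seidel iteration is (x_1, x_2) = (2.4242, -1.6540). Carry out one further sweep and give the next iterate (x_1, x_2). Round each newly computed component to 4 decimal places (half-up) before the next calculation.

One sweep:
  x_1 = (8 - (2.3)·-1.6540) / (3.3) = 3.5770
  x_2 = (-6 - (0.8)·3.5770) / (4.8) = -1.8462

(3.5770, -1.8462)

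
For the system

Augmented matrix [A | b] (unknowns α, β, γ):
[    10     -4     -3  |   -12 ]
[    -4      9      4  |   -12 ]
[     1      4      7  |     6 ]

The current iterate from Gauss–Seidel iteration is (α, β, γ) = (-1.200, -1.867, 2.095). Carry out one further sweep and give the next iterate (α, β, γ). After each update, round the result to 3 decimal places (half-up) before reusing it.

(-1.318, -2.850, 2.674)

One sweep:
  α = (-12 - (-4)·-1.867 - (-3)·2.095) / (10) = -1.318
  β = (-12 - (-4)·-1.318 - (4)·2.095) / (9) = -2.850
  γ = (6 - (1)·-1.318 - (4)·-2.850) / (7) = 2.674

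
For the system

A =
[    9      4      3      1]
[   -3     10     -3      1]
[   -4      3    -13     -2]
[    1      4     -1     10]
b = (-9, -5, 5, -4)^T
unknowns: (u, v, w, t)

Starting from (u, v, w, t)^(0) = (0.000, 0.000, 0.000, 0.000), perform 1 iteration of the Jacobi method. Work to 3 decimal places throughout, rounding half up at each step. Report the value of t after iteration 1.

Iteration 1:
  u = (-9 - (4)·0.000 - (3)·0.000 - (1)·0.000) / (9) = -1.000
  v = (-5 - (-3)·0.000 - (-3)·0.000 - (1)·0.000) / (10) = -0.500
  w = (5 - (-4)·0.000 - (3)·0.000 - (-2)·0.000) / (-13) = -0.385
  t = (-4 - (1)·0.000 - (4)·0.000 - (-1)·0.000) / (10) = -0.400

-0.400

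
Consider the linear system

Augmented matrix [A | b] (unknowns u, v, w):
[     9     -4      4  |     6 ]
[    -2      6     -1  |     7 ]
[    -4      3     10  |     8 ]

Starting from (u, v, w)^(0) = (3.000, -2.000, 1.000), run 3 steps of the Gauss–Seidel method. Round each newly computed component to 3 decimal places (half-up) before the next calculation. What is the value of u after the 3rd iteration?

1.020

Iteration 1:
  u = (6 - (-4)·-2.000 - (4)·1.000) / (9) = -0.667
  v = (7 - (-2)·-0.667 - (-1)·1.000) / (6) = 1.111
  w = (8 - (-4)·-0.667 - (3)·1.111) / (10) = 0.200
Iteration 2:
  u = (6 - (-4)·1.111 - (4)·0.200) / (9) = 1.072
  v = (7 - (-2)·1.072 - (-1)·0.200) / (6) = 1.557
  w = (8 - (-4)·1.072 - (3)·1.557) / (10) = 0.762
Iteration 3:
  u = (6 - (-4)·1.557 - (4)·0.762) / (9) = 1.020
  v = (7 - (-2)·1.020 - (-1)·0.762) / (6) = 1.634
  w = (8 - (-4)·1.020 - (3)·1.634) / (10) = 0.718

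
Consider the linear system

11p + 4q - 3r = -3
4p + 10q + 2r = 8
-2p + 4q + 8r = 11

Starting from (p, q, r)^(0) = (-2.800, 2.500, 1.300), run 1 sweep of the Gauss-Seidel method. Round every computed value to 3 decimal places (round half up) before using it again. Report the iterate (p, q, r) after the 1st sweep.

(-0.827, 0.871, 0.733)

Iteration 1:
  p = (-3 - (4)·2.500 - (-3)·1.300) / (11) = -0.827
  q = (8 - (4)·-0.827 - (2)·1.300) / (10) = 0.871
  r = (11 - (-2)·-0.827 - (4)·0.871) / (8) = 0.733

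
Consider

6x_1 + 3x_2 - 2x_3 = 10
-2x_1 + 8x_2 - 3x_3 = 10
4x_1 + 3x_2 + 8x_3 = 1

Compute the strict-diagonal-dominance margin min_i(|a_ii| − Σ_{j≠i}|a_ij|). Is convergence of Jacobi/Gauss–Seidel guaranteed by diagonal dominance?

1

row 1: |6| − (3+2) = 1
row 2: |8| − (2+3) = 3
row 3: |8| − (4+3) = 1
minimum over rows = 1 → strictly diagonally dominant (convergence guaranteed)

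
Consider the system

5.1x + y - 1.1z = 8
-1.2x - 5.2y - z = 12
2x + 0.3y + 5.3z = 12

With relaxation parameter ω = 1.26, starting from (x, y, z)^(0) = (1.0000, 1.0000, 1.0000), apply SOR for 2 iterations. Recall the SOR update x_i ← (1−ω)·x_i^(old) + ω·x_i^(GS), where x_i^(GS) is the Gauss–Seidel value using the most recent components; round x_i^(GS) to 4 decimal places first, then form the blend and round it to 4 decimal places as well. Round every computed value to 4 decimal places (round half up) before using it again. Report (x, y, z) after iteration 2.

(3.0470, -3.2708, 1.1059)

Iteration 1:
  x: GS value = (8 - (1)·1.0000 - (-1.1)·1.0000) / (5.1) = 1.5882;  x ← (1−ω)·1.0000 + ω·1.5882 = 1.7411
  y: GS value = (12 - (-1.2)·1.7411 - (-1)·1.0000) / (-5.2) = -2.9018;  y ← (1−ω)·1.0000 + ω·-2.9018 = -3.9163
  z: GS value = (12 - (2)·1.7411 - (0.3)·-3.9163) / (5.3) = 1.8288;  z ← (1−ω)·1.0000 + ω·1.8288 = 2.0443
Iteration 2:
  x: GS value = (8 - (1)·-3.9163 - (-1.1)·2.0443) / (5.1) = 2.7775;  x ← (1−ω)·1.7411 + ω·2.7775 = 3.0470
  y: GS value = (12 - (-1.2)·3.0470 - (-1)·2.0443) / (-5.2) = -3.4040;  y ← (1−ω)·-3.9163 + ω·-3.4040 = -3.2708
  z: GS value = (12 - (2)·3.0470 - (0.3)·-3.2708) / (5.3) = 1.2995;  z ← (1−ω)·2.0443 + ω·1.2995 = 1.1059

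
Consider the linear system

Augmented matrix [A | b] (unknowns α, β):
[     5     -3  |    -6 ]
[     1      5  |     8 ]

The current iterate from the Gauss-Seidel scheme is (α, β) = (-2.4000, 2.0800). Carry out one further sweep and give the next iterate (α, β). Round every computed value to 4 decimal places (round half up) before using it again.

One sweep:
  α = (-6 - (-3)·2.0800) / (5) = 0.0480
  β = (8 - (1)·0.0480) / (5) = 1.5904

(0.0480, 1.5904)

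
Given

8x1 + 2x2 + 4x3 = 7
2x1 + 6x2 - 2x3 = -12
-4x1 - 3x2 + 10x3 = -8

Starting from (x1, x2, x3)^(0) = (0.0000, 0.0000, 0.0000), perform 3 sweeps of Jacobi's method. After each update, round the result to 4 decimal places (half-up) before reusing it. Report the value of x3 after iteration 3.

-0.8575

Iteration 1:
  x1 = (7 - (2)·0.0000 - (4)·0.0000) / (8) = 0.8750
  x2 = (-12 - (2)·0.0000 - (-2)·0.0000) / (6) = -2.0000
  x3 = (-8 - (-4)·0.0000 - (-3)·0.0000) / (10) = -0.8000
Iteration 2:
  x1 = (7 - (2)·-2.0000 - (4)·-0.8000) / (8) = 1.7750
  x2 = (-12 - (2)·0.8750 - (-2)·-0.8000) / (6) = -2.5583
  x3 = (-8 - (-4)·0.8750 - (-3)·-2.0000) / (10) = -1.0500
Iteration 3:
  x1 = (7 - (2)·-2.5583 - (4)·-1.0500) / (8) = 2.0396
  x2 = (-12 - (2)·1.7750 - (-2)·-1.0500) / (6) = -2.9417
  x3 = (-8 - (-4)·1.7750 - (-3)·-2.5583) / (10) = -0.8575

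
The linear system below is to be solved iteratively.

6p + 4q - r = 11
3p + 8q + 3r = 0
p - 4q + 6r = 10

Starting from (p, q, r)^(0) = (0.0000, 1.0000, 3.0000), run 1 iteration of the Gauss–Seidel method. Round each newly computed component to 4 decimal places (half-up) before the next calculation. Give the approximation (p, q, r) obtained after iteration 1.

Iteration 1:
  p = (11 - (4)·1.0000 - (-1)·3.0000) / (6) = 1.6667
  q = (0 - (3)·1.6667 - (3)·3.0000) / (8) = -1.7500
  r = (10 - (1)·1.6667 - (-4)·-1.7500) / (6) = 0.2222

(1.6667, -1.7500, 0.2222)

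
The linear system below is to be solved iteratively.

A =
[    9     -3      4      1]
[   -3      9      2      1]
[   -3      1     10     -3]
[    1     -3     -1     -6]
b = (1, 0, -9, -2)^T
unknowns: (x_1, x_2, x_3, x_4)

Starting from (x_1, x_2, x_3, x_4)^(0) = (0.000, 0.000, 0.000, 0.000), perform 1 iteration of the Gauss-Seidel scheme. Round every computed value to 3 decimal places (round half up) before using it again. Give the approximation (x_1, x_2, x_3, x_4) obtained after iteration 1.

(0.111, 0.037, -0.870, 0.478)

Iteration 1:
  x_1 = (1 - (-3)·0.000 - (4)·0.000 - (1)·0.000) / (9) = 0.111
  x_2 = (0 - (-3)·0.111 - (2)·0.000 - (1)·0.000) / (9) = 0.037
  x_3 = (-9 - (-3)·0.111 - (1)·0.037 - (-3)·0.000) / (10) = -0.870
  x_4 = (-2 - (1)·0.111 - (-3)·0.037 - (-1)·-0.870) / (-6) = 0.478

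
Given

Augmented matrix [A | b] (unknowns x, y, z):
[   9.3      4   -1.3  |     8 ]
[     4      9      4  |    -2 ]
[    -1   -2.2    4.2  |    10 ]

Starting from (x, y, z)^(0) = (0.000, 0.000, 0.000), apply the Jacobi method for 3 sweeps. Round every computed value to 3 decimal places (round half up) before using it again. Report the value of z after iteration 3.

Iteration 1:
  x = (8 - (4)·0.000 - (-1.3)·0.000) / (9.3) = 0.860
  y = (-2 - (4)·0.000 - (4)·0.000) / (9) = -0.222
  z = (10 - (-1)·0.000 - (-2.2)·0.000) / (4.2) = 2.381
Iteration 2:
  x = (8 - (4)·-0.222 - (-1.3)·2.381) / (9.3) = 1.289
  y = (-2 - (4)·0.860 - (4)·2.381) / (9) = -1.663
  z = (10 - (-1)·0.860 - (-2.2)·-0.222) / (4.2) = 2.469
Iteration 3:
  x = (8 - (4)·-1.663 - (-1.3)·2.469) / (9.3) = 1.921
  y = (-2 - (4)·1.289 - (4)·2.469) / (9) = -1.892
  z = (10 - (-1)·1.289 - (-2.2)·-1.663) / (4.2) = 1.817

1.817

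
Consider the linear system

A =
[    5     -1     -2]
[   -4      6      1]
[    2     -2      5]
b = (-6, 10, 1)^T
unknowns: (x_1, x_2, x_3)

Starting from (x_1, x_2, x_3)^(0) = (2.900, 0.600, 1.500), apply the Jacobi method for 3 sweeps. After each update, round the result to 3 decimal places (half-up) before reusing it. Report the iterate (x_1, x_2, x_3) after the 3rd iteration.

Iteration 1:
  x_1 = (-6 - (-1)·0.600 - (-2)·1.500) / (5) = -0.480
  x_2 = (10 - (-4)·2.900 - (1)·1.500) / (6) = 3.350
  x_3 = (1 - (2)·2.900 - (-2)·0.600) / (5) = -0.720
Iteration 2:
  x_1 = (-6 - (-1)·3.350 - (-2)·-0.720) / (5) = -0.818
  x_2 = (10 - (-4)·-0.480 - (1)·-0.720) / (6) = 1.467
  x_3 = (1 - (2)·-0.480 - (-2)·3.350) / (5) = 1.732
Iteration 3:
  x_1 = (-6 - (-1)·1.467 - (-2)·1.732) / (5) = -0.214
  x_2 = (10 - (-4)·-0.818 - (1)·1.732) / (6) = 0.833
  x_3 = (1 - (2)·-0.818 - (-2)·1.467) / (5) = 1.114

(-0.214, 0.833, 1.114)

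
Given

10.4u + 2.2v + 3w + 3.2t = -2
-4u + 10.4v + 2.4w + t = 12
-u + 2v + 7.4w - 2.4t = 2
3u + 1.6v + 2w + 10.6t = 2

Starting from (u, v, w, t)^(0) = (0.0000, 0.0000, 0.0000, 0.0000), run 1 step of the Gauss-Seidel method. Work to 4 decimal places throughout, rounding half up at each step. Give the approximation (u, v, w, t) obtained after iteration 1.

Iteration 1:
  u = (-2 - (2.2)·0.0000 - (3)·0.0000 - (3.2)·0.0000) / (10.4) = -0.1923
  v = (12 - (-4)·-0.1923 - (2.4)·0.0000 - (1)·0.0000) / (10.4) = 1.0799
  w = (2 - (-1)·-0.1923 - (2)·1.0799 - (-2.4)·0.0000) / (7.4) = -0.0476
  t = (2 - (3)·-0.1923 - (1.6)·1.0799 - (2)·-0.0476) / (10.6) = 0.0891

(-0.1923, 1.0799, -0.0476, 0.0891)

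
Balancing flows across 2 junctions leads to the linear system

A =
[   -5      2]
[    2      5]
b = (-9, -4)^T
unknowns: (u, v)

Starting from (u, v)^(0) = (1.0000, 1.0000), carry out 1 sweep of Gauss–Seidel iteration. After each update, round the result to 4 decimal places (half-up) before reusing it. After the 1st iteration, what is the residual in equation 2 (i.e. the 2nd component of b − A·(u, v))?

Iteration 1:
  u = (-9 - (2)·1.0000) / (-5) = 2.2000
  v = (-4 - (2)·2.2000) / (5) = -1.6800
Residual b − A·x = (5.3600, 0.0000)

0.0000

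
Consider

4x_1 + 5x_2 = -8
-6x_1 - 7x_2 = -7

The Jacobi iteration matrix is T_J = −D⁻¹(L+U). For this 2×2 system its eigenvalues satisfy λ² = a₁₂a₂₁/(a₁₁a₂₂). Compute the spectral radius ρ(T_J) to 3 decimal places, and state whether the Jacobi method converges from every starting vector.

a₁₂a₂₁/(a₁₁a₂₂) = (5)·(-6) / ((4)·(-7)) = 1.071429
ρ = √|1.071429| = √1.071429 = 1.035
ρ > 1, so Jacobi diverges

1.035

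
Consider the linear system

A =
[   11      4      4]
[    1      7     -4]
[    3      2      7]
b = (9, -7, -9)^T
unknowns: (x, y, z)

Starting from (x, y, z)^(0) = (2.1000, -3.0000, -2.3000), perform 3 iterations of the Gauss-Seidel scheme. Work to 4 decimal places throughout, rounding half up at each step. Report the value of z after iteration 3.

Iteration 1:
  x = (9 - (4)·-3.0000 - (4)·-2.3000) / (11) = 2.7455
  y = (-7 - (1)·2.7455 - (-4)·-2.3000) / (7) = -2.7065
  z = (-9 - (3)·2.7455 - (2)·-2.7065) / (7) = -1.6891
Iteration 2:
  x = (9 - (4)·-2.7065 - (4)·-1.6891) / (11) = 2.4166
  y = (-7 - (1)·2.4166 - (-4)·-1.6891) / (7) = -2.3104
  z = (-9 - (3)·2.4166 - (2)·-2.3104) / (7) = -1.6613
Iteration 3:
  x = (9 - (4)·-2.3104 - (4)·-1.6613) / (11) = 2.2624
  y = (-7 - (1)·2.2624 - (-4)·-1.6613) / (7) = -2.2725
  z = (-9 - (3)·2.2624 - (2)·-2.2725) / (7) = -1.6060

-1.6060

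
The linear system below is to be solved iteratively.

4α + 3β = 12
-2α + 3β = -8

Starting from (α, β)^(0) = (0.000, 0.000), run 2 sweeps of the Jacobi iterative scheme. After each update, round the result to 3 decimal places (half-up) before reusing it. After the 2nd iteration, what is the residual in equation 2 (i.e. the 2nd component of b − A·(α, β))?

Iteration 1:
  α = (12 - (3)·0.000) / (4) = 3.000
  β = (-8 - (-2)·0.000) / (3) = -2.667
Iteration 2:
  α = (12 - (3)·-2.667) / (4) = 5.000
  β = (-8 - (-2)·3.000) / (3) = -0.667
Residual b − A·x = (-5.999, 4.001)

4.001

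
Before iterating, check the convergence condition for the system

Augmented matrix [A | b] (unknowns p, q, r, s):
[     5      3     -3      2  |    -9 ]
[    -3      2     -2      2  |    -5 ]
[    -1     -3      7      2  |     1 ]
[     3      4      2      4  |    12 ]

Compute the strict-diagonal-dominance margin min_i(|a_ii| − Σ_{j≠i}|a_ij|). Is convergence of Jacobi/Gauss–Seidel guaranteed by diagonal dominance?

row 1: |5| − (3+3+2) = -3
row 2: |2| − (3+2+2) = -5
row 3: |7| − (1+3+2) = 1
row 4: |4| − (3+4+2) = -5
minimum over rows = -5 → not strictly diagonally dominant

-5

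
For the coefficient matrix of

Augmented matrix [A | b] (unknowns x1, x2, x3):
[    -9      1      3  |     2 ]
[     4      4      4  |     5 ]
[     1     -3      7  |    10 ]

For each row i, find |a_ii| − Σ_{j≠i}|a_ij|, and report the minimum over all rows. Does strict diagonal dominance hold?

row 1: |-9| − (1+3) = 5
row 2: |4| − (4+4) = -4
row 3: |7| − (1+3) = 3
minimum over rows = -4 → not strictly diagonally dominant

-4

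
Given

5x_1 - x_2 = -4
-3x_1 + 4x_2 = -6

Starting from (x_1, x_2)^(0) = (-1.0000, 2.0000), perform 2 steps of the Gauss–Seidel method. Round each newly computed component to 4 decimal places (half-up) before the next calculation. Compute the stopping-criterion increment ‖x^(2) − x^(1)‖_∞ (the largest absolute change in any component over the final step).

0.7600

Iteration 1:
  x_1 = (-4 - (-1)·2.0000) / (5) = -0.4000
  x_2 = (-6 - (-3)·-0.4000) / (4) = -1.8000
Iteration 2:
  x_1 = (-4 - (-1)·-1.8000) / (5) = -1.1600
  x_2 = (-6 - (-3)·-1.1600) / (4) = -2.3700
Change: (-0.7600, -0.5700) → max |·| = 0.7600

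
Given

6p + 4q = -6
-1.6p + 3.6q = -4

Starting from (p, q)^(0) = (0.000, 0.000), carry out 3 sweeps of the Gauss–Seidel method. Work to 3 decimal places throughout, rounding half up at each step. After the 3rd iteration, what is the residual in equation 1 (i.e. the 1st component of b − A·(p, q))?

0.544

Iteration 1:
  p = (-6 - (4)·0.000) / (6) = -1.000
  q = (-4 - (-1.6)·-1.000) / (3.6) = -1.556
Iteration 2:
  p = (-6 - (4)·-1.556) / (6) = 0.037
  q = (-4 - (-1.6)·0.037) / (3.6) = -1.095
Iteration 3:
  p = (-6 - (4)·-1.095) / (6) = -0.270
  q = (-4 - (-1.6)·-0.270) / (3.6) = -1.231
Residual b − A·x = (0.544, 0.000)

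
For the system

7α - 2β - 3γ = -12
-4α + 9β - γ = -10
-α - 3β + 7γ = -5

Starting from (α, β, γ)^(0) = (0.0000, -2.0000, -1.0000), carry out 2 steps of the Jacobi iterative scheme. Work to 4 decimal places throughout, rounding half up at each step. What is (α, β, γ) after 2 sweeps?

(-2.7369, -2.4921, -1.6258)

Iteration 1:
  α = (-12 - (-2)·-2.0000 - (-3)·-1.0000) / (7) = -2.7143
  β = (-10 - (-4)·0.0000 - (-1)·-1.0000) / (9) = -1.2222
  γ = (-5 - (-1)·0.0000 - (-3)·-2.0000) / (7) = -1.5714
Iteration 2:
  α = (-12 - (-2)·-1.2222 - (-3)·-1.5714) / (7) = -2.7369
  β = (-10 - (-4)·-2.7143 - (-1)·-1.5714) / (9) = -2.4921
  γ = (-5 - (-1)·-2.7143 - (-3)·-1.2222) / (7) = -1.6258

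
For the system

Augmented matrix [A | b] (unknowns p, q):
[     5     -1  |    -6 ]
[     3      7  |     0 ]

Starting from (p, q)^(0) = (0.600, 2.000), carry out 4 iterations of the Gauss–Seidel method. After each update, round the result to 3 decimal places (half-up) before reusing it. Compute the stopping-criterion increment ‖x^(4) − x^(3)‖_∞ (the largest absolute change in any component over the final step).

Iteration 1:
  p = (-6 - (-1)·2.000) / (5) = -0.800
  q = (0 - (3)·-0.800) / (7) = 0.343
Iteration 2:
  p = (-6 - (-1)·0.343) / (5) = -1.131
  q = (0 - (3)·-1.131) / (7) = 0.485
Iteration 3:
  p = (-6 - (-1)·0.485) / (5) = -1.103
  q = (0 - (3)·-1.103) / (7) = 0.473
Iteration 4:
  p = (-6 - (-1)·0.473) / (5) = -1.105
  q = (0 - (3)·-1.105) / (7) = 0.474
Change: (-0.002, 0.001) → max |·| = 0.002

0.002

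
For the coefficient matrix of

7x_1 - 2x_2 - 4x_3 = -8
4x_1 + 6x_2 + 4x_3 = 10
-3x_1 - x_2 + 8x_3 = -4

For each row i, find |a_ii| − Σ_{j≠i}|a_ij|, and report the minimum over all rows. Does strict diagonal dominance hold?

-2

row 1: |7| − (2+4) = 1
row 2: |6| − (4+4) = -2
row 3: |8| − (3+1) = 4
minimum over rows = -2 → not strictly diagonally dominant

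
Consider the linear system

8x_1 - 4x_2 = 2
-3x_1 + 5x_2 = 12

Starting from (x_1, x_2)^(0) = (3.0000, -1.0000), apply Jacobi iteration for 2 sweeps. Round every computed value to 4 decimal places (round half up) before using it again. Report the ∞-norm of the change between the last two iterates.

Iteration 1:
  x_1 = (2 - (-4)·-1.0000) / (8) = -0.2500
  x_2 = (12 - (-3)·3.0000) / (5) = 4.2000
Iteration 2:
  x_1 = (2 - (-4)·4.2000) / (8) = 2.3500
  x_2 = (12 - (-3)·-0.2500) / (5) = 2.2500
Change: (2.6000, -1.9500) → max |·| = 2.6000

2.6000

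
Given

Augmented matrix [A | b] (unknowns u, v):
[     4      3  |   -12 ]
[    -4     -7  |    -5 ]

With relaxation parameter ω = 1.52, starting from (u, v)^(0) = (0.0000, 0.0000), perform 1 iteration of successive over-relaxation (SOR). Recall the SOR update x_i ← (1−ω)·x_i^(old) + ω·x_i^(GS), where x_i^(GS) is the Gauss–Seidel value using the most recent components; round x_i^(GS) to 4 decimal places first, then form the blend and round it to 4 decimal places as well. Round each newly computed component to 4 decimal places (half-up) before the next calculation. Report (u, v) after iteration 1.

Iteration 1:
  u: GS value = (-12 - (3)·0.0000) / (4) = -3.0000;  u ← (1−ω)·0.0000 + ω·-3.0000 = -4.5600
  v: GS value = (-5 - (-4)·-4.5600) / (-7) = 3.3200;  v ← (1−ω)·0.0000 + ω·3.3200 = 5.0464

(-4.5600, 5.0464)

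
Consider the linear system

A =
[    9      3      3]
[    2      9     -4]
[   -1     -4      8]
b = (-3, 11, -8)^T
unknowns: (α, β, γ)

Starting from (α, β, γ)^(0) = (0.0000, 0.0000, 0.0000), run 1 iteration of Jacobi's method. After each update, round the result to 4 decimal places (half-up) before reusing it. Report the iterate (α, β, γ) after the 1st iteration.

Iteration 1:
  α = (-3 - (3)·0.0000 - (3)·0.0000) / (9) = -0.3333
  β = (11 - (2)·0.0000 - (-4)·0.0000) / (9) = 1.2222
  γ = (-8 - (-1)·0.0000 - (-4)·0.0000) / (8) = -1.0000

(-0.3333, 1.2222, -1.0000)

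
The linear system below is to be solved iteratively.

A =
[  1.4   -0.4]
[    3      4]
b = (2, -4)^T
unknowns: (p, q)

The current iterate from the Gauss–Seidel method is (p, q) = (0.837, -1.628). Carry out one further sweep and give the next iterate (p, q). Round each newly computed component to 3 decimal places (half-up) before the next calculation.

(0.963, -1.722)

One sweep:
  p = (2 - (-0.4)·-1.628) / (1.4) = 0.963
  q = (-4 - (3)·0.963) / (4) = -1.722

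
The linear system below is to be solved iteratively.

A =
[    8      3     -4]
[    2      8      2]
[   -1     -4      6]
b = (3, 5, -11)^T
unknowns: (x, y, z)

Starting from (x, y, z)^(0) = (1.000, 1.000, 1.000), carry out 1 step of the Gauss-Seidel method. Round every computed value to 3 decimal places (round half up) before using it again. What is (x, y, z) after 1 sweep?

Iteration 1:
  x = (3 - (3)·1.000 - (-4)·1.000) / (8) = 0.500
  y = (5 - (2)·0.500 - (2)·1.000) / (8) = 0.250
  z = (-11 - (-1)·0.500 - (-4)·0.250) / (6) = -1.583

(0.500, 0.250, -1.583)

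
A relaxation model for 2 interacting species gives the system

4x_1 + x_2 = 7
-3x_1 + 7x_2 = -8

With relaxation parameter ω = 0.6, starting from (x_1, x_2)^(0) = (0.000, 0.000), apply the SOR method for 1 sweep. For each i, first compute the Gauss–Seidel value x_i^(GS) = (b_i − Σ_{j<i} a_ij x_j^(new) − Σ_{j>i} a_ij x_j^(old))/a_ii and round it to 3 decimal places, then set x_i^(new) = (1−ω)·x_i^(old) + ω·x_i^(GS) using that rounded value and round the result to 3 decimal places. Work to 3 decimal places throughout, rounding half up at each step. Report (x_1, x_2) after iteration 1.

(1.050, -0.416)

Iteration 1:
  x_1: GS value = (7 - (1)·0.000) / (4) = 1.750;  x_1 ← (1−ω)·0.000 + ω·1.750 = 1.050
  x_2: GS value = (-8 - (-3)·1.050) / (7) = -0.693;  x_2 ← (1−ω)·0.000 + ω·-0.693 = -0.416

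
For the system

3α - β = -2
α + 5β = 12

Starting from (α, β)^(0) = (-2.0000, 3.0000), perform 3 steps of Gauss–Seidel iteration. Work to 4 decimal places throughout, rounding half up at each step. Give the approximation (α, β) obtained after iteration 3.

Iteration 1:
  α = (-2 - (-1)·3.0000) / (3) = 0.3333
  β = (12 - (1)·0.3333) / (5) = 2.3333
Iteration 2:
  α = (-2 - (-1)·2.3333) / (3) = 0.1111
  β = (12 - (1)·0.1111) / (5) = 2.3778
Iteration 3:
  α = (-2 - (-1)·2.3778) / (3) = 0.1259
  β = (12 - (1)·0.1259) / (5) = 2.3748

(0.1259, 2.3748)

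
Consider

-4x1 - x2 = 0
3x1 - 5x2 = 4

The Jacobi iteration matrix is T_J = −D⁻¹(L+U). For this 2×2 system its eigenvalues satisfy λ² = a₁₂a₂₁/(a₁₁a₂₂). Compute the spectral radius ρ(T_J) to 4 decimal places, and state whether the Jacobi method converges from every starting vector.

a₁₂a₂₁/(a₁₁a₂₂) = (-1)·(3) / ((-4)·(-5)) = -0.150000
ρ = √|-0.150000| = √0.150000 = 0.3873
ρ < 1, so Jacobi converges

0.3873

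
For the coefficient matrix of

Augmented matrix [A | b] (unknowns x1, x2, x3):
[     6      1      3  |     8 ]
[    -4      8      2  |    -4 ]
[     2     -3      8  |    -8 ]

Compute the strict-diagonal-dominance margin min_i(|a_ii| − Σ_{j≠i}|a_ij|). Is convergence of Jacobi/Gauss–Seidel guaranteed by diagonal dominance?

row 1: |6| − (1+3) = 2
row 2: |8| − (4+2) = 2
row 3: |8| − (2+3) = 3
minimum over rows = 2 → strictly diagonally dominant (convergence guaranteed)

2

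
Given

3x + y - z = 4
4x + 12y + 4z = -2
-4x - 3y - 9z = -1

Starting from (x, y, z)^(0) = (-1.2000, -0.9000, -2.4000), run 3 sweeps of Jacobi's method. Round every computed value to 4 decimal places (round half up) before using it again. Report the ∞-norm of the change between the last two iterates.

0.3885

Iteration 1:
  x = (4 - (1)·-0.9000 - (-1)·-2.4000) / (3) = 0.8333
  y = (-2 - (4)·-1.2000 - (4)·-2.4000) / (12) = 1.0333
  z = (-1 - (-4)·-1.2000 - (-3)·-0.9000) / (-9) = 0.9444
Iteration 2:
  x = (4 - (1)·1.0333 - (-1)·0.9444) / (3) = 1.3037
  y = (-2 - (4)·0.8333 - (4)·0.9444) / (12) = -0.7592
  z = (-1 - (-4)·0.8333 - (-3)·1.0333) / (-9) = -0.6037
Iteration 3:
  x = (4 - (1)·-0.7592 - (-1)·-0.6037) / (3) = 1.3852
  y = (-2 - (4)·1.3037 - (4)·-0.6037) / (12) = -0.4000
  z = (-1 - (-4)·1.3037 - (-3)·-0.7592) / (-9) = -0.2152
Change: (0.0815, 0.3592, 0.3885) → max |·| = 0.3885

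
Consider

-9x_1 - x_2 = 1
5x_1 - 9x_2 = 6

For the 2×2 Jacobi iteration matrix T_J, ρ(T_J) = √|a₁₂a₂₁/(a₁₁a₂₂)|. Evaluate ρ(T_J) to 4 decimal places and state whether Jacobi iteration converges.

0.2485

a₁₂a₂₁/(a₁₁a₂₂) = (-1)·(5) / ((-9)·(-9)) = -0.061728
ρ = √|-0.061728| = √0.061728 = 0.2485
ρ < 1, so Jacobi converges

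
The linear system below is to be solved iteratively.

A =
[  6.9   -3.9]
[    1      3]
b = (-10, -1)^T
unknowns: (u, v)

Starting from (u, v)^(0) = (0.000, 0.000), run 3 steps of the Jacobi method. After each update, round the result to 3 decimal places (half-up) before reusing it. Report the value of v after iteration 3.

0.212

Iteration 1:
  u = (-10 - (-3.9)·0.000) / (6.9) = -1.449
  v = (-1 - (1)·0.000) / (3) = -0.333
Iteration 2:
  u = (-10 - (-3.9)·-0.333) / (6.9) = -1.637
  v = (-1 - (1)·-1.449) / (3) = 0.150
Iteration 3:
  u = (-10 - (-3.9)·0.150) / (6.9) = -1.364
  v = (-1 - (1)·-1.637) / (3) = 0.212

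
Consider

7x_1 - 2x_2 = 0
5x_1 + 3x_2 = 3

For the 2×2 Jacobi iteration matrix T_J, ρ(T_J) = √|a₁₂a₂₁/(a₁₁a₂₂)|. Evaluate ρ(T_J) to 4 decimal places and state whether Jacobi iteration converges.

0.6901

a₁₂a₂₁/(a₁₁a₂₂) = (-2)·(5) / ((7)·(3)) = -0.476190
ρ = √|-0.476190| = √0.476190 = 0.6901
ρ < 1, so Jacobi converges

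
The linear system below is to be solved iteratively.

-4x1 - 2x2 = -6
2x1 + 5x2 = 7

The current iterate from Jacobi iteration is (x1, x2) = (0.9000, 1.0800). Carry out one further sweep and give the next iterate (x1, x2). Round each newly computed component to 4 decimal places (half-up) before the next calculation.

(0.9600, 1.0400)

One sweep:
  x1 = (-6 - (-2)·1.0800) / (-4) = 0.9600
  x2 = (7 - (2)·0.9000) / (5) = 1.0400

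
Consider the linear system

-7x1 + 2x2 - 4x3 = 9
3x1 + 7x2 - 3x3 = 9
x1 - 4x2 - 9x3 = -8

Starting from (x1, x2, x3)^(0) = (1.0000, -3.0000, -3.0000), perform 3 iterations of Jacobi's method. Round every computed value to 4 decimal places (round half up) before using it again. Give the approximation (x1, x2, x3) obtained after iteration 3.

Iteration 1:
  x1 = (9 - (2)·-3.0000 - (-4)·-3.0000) / (-7) = -0.4286
  x2 = (9 - (3)·1.0000 - (-3)·-3.0000) / (7) = -0.4286
  x3 = (-8 - (1)·1.0000 - (-4)·-3.0000) / (-9) = 2.3333
Iteration 2:
  x1 = (9 - (2)·-0.4286 - (-4)·2.3333) / (-7) = -2.7415
  x2 = (9 - (3)·-0.4286 - (-3)·2.3333) / (7) = 2.4694
  x3 = (-8 - (1)·-0.4286 - (-4)·-0.4286) / (-9) = 1.0318
Iteration 3:
  x1 = (9 - (2)·2.4694 - (-4)·1.0318) / (-7) = -1.1698
  x2 = (9 - (3)·-2.7415 - (-3)·1.0318) / (7) = 2.9028
  x3 = (-8 - (1)·-2.7415 - (-4)·2.4694) / (-9) = -0.5132

(-1.1698, 2.9028, -0.5132)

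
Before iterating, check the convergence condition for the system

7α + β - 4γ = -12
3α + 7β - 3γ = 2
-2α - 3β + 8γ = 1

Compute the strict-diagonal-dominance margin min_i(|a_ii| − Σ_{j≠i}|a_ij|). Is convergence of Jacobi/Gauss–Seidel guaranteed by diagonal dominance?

1

row 1: |7| − (1+4) = 2
row 2: |7| − (3+3) = 1
row 3: |8| − (2+3) = 3
minimum over rows = 1 → strictly diagonally dominant (convergence guaranteed)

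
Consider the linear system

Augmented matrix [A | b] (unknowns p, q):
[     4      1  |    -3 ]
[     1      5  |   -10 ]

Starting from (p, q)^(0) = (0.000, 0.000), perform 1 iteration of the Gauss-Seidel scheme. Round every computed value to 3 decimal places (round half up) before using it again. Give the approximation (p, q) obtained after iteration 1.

Iteration 1:
  p = (-3 - (1)·0.000) / (4) = -0.750
  q = (-10 - (1)·-0.750) / (5) = -1.850

(-0.750, -1.850)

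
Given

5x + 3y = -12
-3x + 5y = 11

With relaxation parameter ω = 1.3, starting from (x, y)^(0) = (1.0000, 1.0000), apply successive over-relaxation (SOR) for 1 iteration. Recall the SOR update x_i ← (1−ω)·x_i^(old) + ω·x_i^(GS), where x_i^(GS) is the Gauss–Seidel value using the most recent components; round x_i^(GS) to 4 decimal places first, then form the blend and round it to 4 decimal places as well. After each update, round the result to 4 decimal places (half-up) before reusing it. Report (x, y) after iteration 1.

Iteration 1:
  x: GS value = (-12 - (3)·1.0000) / (5) = -3.0000;  x ← (1−ω)·1.0000 + ω·-3.0000 = -4.2000
  y: GS value = (11 - (-3)·-4.2000) / (5) = -0.3200;  y ← (1−ω)·1.0000 + ω·-0.3200 = -0.7160

(-4.2000, -0.7160)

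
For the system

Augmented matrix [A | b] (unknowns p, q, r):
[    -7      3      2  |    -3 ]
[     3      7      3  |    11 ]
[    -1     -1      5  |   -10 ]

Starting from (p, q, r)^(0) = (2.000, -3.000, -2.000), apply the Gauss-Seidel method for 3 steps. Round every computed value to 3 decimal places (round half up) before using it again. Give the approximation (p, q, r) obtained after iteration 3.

(0.781, 1.836, -1.477)

Iteration 1:
  p = (-3 - (3)·-3.000 - (2)·-2.000) / (-7) = -1.429
  q = (11 - (3)·-1.429 - (3)·-2.000) / (7) = 3.041
  r = (-10 - (-1)·-1.429 - (-1)·3.041) / (5) = -1.678
Iteration 2:
  p = (-3 - (3)·3.041 - (2)·-1.678) / (-7) = 1.252
  q = (11 - (3)·1.252 - (3)·-1.678) / (7) = 1.754
  r = (-10 - (-1)·1.252 - (-1)·1.754) / (5) = -1.399
Iteration 3:
  p = (-3 - (3)·1.754 - (2)·-1.399) / (-7) = 0.781
  q = (11 - (3)·0.781 - (3)·-1.399) / (7) = 1.836
  r = (-10 - (-1)·0.781 - (-1)·1.836) / (5) = -1.477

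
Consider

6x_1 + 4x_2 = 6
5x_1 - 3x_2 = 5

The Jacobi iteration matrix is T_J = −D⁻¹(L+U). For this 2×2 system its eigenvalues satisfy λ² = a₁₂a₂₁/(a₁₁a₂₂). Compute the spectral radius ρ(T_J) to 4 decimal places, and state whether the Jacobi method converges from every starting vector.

1.0541

a₁₂a₂₁/(a₁₁a₂₂) = (4)·(5) / ((6)·(-3)) = -1.111111
ρ = √|-1.111111| = √1.111111 = 1.0541
ρ > 1, so Jacobi diverges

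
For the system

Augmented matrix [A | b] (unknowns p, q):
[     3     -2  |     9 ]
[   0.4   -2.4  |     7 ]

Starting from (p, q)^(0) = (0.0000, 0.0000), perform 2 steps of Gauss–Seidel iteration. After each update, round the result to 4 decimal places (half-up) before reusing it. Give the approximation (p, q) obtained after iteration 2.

Iteration 1:
  p = (9 - (-2)·0.0000) / (3) = 3.0000
  q = (7 - (0.4)·3.0000) / (-2.4) = -2.4167
Iteration 2:
  p = (9 - (-2)·-2.4167) / (3) = 1.3889
  q = (7 - (0.4)·1.3889) / (-2.4) = -2.6852

(1.3889, -2.6852)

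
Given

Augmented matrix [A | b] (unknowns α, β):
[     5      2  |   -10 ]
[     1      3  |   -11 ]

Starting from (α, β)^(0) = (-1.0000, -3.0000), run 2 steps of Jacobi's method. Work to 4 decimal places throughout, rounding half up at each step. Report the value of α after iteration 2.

Iteration 1:
  α = (-10 - (2)·-3.0000) / (5) = -0.8000
  β = (-11 - (1)·-1.0000) / (3) = -3.3333
Iteration 2:
  α = (-10 - (2)·-3.3333) / (5) = -0.6667
  β = (-11 - (1)·-0.8000) / (3) = -3.4000

-0.6667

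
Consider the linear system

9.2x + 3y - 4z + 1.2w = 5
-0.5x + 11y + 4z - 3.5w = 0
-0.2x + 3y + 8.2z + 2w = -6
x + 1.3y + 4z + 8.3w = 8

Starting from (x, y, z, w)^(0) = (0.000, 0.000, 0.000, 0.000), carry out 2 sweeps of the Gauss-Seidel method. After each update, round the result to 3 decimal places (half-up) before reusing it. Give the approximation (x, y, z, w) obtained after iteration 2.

(0.056, 0.663, -1.277, 1.469)

Iteration 1:
  x = (5 - (3)·0.000 - (-4)·0.000 - (1.2)·0.000) / (9.2) = 0.543
  y = (0 - (-0.5)·0.543 - (4)·0.000 - (-3.5)·0.000) / (11) = 0.025
  z = (-6 - (-0.2)·0.543 - (3)·0.025 - (2)·0.000) / (8.2) = -0.728
  w = (8 - (1)·0.543 - (1.3)·0.025 - (4)·-0.728) / (8.3) = 1.245
Iteration 2:
  x = (5 - (3)·0.025 - (-4)·-0.728 - (1.2)·1.245) / (9.2) = 0.056
  y = (0 - (-0.5)·0.056 - (4)·-0.728 - (-3.5)·1.245) / (11) = 0.663
  z = (-6 - (-0.2)·0.056 - (3)·0.663 - (2)·1.245) / (8.2) = -1.277
  w = (8 - (1)·0.056 - (1.3)·0.663 - (4)·-1.277) / (8.3) = 1.469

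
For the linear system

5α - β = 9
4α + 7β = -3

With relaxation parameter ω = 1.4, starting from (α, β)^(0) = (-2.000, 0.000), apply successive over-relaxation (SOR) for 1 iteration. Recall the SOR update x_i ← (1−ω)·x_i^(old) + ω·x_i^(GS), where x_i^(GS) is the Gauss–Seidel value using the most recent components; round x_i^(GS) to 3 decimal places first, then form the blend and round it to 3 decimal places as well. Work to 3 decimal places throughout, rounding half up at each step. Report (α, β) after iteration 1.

(3.320, -3.256)

Iteration 1:
  α: GS value = (9 - (-1)·0.000) / (5) = 1.800;  α ← (1−ω)·-2.000 + ω·1.800 = 3.320
  β: GS value = (-3 - (4)·3.320) / (7) = -2.326;  β ← (1−ω)·0.000 + ω·-2.326 = -3.256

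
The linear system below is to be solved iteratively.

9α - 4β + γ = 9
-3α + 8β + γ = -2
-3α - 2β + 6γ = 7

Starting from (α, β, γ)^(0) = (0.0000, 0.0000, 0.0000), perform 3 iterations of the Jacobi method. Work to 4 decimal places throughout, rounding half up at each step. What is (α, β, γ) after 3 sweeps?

Iteration 1:
  α = (9 - (-4)·0.0000 - (1)·0.0000) / (9) = 1.0000
  β = (-2 - (-3)·0.0000 - (1)·0.0000) / (8) = -0.2500
  γ = (7 - (-3)·0.0000 - (-2)·0.0000) / (6) = 1.1667
Iteration 2:
  α = (9 - (-4)·-0.2500 - (1)·1.1667) / (9) = 0.7593
  β = (-2 - (-3)·1.0000 - (1)·1.1667) / (8) = -0.0208
  γ = (7 - (-3)·1.0000 - (-2)·-0.2500) / (6) = 1.5833
Iteration 3:
  α = (9 - (-4)·-0.0208 - (1)·1.5833) / (9) = 0.8148
  β = (-2 - (-3)·0.7593 - (1)·1.5833) / (8) = -0.1632
  γ = (7 - (-3)·0.7593 - (-2)·-0.0208) / (6) = 1.5394

(0.8148, -0.1632, 1.5394)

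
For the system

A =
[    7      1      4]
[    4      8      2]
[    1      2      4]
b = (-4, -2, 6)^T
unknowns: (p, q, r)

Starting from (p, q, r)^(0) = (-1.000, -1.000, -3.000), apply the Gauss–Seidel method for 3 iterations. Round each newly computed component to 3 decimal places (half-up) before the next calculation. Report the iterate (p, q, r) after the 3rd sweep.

Iteration 1:
  p = (-4 - (1)·-1.000 - (4)·-3.000) / (7) = 1.286
  q = (-2 - (4)·1.286 - (2)·-3.000) / (8) = -0.143
  r = (6 - (1)·1.286 - (2)·-0.143) / (4) = 1.250
Iteration 2:
  p = (-4 - (1)·-0.143 - (4)·1.250) / (7) = -1.265
  q = (-2 - (4)·-1.265 - (2)·1.250) / (8) = 0.070
  r = (6 - (1)·-1.265 - (2)·0.070) / (4) = 1.781
Iteration 3:
  p = (-4 - (1)·0.070 - (4)·1.781) / (7) = -1.599
  q = (-2 - (4)·-1.599 - (2)·1.781) / (8) = 0.104
  r = (6 - (1)·-1.599 - (2)·0.104) / (4) = 1.848

(-1.599, 0.104, 1.848)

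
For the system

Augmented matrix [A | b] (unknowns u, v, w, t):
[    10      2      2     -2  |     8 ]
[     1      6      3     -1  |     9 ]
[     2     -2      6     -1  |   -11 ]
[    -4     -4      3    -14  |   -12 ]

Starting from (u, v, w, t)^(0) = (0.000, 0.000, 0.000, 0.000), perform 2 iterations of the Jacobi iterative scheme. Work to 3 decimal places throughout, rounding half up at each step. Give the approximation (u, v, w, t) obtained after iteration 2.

(1.038, 2.426, -1.457, -0.193)

Iteration 1:
  u = (8 - (2)·0.000 - (2)·0.000 - (-2)·0.000) / (10) = 0.800
  v = (9 - (1)·0.000 - (3)·0.000 - (-1)·0.000) / (6) = 1.500
  w = (-11 - (2)·0.000 - (-2)·0.000 - (-1)·0.000) / (6) = -1.833
  t = (-12 - (-4)·0.000 - (-4)·0.000 - (3)·0.000) / (-14) = 0.857
Iteration 2:
  u = (8 - (2)·1.500 - (2)·-1.833 - (-2)·0.857) / (10) = 1.038
  v = (9 - (1)·0.800 - (3)·-1.833 - (-1)·0.857) / (6) = 2.426
  w = (-11 - (2)·0.800 - (-2)·1.500 - (-1)·0.857) / (6) = -1.457
  t = (-12 - (-4)·0.800 - (-4)·1.500 - (3)·-1.833) / (-14) = -0.193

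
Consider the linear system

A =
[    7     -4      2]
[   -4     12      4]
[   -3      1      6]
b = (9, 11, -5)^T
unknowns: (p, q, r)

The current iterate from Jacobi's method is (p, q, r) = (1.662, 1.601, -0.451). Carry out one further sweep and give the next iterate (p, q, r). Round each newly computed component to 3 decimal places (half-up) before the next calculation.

(2.329, 1.621, -0.269)

One sweep:
  p = (9 - (-4)·1.601 - (2)·-0.451) / (7) = 2.329
  q = (11 - (-4)·1.662 - (4)·-0.451) / (12) = 1.621
  r = (-5 - (-3)·1.662 - (1)·1.601) / (6) = -0.269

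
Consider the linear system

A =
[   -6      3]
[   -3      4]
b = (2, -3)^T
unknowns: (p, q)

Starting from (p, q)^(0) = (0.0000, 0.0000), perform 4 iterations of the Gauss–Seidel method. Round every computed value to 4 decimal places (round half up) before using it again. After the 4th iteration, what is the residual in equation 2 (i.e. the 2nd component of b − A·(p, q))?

Iteration 1:
  p = (2 - (3)·0.0000) / (-6) = -0.3333
  q = (-3 - (-3)·-0.3333) / (4) = -1.0000
Iteration 2:
  p = (2 - (3)·-1.0000) / (-6) = -0.8333
  q = (-3 - (-3)·-0.8333) / (4) = -1.3750
Iteration 3:
  p = (2 - (3)·-1.3750) / (-6) = -1.0208
  q = (-3 - (-3)·-1.0208) / (4) = -1.5156
Iteration 4:
  p = (2 - (3)·-1.5156) / (-6) = -1.0911
  q = (-3 - (-3)·-1.0911) / (4) = -1.5683
Residual b − A·x = (0.1583, -0.0001)

-0.0001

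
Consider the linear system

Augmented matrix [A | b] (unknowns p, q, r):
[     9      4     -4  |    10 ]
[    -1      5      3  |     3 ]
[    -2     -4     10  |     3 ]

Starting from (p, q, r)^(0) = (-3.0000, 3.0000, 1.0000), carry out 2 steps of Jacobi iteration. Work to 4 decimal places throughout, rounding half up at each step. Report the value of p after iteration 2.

Iteration 1:
  p = (10 - (4)·3.0000 - (-4)·1.0000) / (9) = 0.2222
  q = (3 - (-1)·-3.0000 - (3)·1.0000) / (5) = -0.6000
  r = (3 - (-2)·-3.0000 - (-4)·3.0000) / (10) = 0.9000
Iteration 2:
  p = (10 - (4)·-0.6000 - (-4)·0.9000) / (9) = 1.7778
  q = (3 - (-1)·0.2222 - (3)·0.9000) / (5) = 0.1044
  r = (3 - (-2)·0.2222 - (-4)·-0.6000) / (10) = 0.1044

1.7778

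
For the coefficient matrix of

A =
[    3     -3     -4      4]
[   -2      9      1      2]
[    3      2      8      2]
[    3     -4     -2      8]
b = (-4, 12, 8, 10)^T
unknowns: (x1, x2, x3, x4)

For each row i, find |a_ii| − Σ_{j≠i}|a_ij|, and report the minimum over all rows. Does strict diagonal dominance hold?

row 1: |3| − (3+4+4) = -8
row 2: |9| − (2+1+2) = 4
row 3: |8| − (3+2+2) = 1
row 4: |8| − (3+4+2) = -1
minimum over rows = -8 → not strictly diagonally dominant

-8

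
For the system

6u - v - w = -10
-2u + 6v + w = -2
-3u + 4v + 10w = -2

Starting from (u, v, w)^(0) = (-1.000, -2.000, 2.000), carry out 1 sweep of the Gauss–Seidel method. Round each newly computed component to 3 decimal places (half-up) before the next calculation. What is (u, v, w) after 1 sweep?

(-1.667, -1.222, -0.211)

Iteration 1:
  u = (-10 - (-1)·-2.000 - (-1)·2.000) / (6) = -1.667
  v = (-2 - (-2)·-1.667 - (1)·2.000) / (6) = -1.222
  w = (-2 - (-3)·-1.667 - (4)·-1.222) / (10) = -0.211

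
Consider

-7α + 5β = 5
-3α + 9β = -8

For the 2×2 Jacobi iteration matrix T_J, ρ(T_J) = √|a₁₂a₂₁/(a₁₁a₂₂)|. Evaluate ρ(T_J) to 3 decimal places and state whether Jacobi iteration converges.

0.488

a₁₂a₂₁/(a₁₁a₂₂) = (5)·(-3) / ((-7)·(9)) = 0.238095
ρ = √|0.238095| = √0.238095 = 0.488
ρ < 1, so Jacobi converges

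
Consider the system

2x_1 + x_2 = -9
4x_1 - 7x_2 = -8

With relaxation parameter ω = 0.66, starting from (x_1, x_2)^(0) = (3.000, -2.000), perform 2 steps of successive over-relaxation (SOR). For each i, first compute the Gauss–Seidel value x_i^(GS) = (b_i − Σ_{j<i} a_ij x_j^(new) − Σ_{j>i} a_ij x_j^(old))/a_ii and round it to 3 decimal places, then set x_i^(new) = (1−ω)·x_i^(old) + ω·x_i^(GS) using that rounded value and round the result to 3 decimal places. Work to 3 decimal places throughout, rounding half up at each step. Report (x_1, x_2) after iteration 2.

Iteration 1:
  x_1: GS value = (-9 - (1)·-2.000) / (2) = -3.500;  x_1 ← (1−ω)·3.000 + ω·-3.500 = -1.290
  x_2: GS value = (-8 - (4)·-1.290) / (-7) = 0.406;  x_2 ← (1−ω)·-2.000 + ω·0.406 = -0.412
Iteration 2:
  x_1: GS value = (-9 - (1)·-0.412) / (2) = -4.294;  x_1 ← (1−ω)·-1.290 + ω·-4.294 = -3.273
  x_2: GS value = (-8 - (4)·-3.273) / (-7) = -0.727;  x_2 ← (1−ω)·-0.412 + ω·-0.727 = -0.620

(-3.273, -0.620)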